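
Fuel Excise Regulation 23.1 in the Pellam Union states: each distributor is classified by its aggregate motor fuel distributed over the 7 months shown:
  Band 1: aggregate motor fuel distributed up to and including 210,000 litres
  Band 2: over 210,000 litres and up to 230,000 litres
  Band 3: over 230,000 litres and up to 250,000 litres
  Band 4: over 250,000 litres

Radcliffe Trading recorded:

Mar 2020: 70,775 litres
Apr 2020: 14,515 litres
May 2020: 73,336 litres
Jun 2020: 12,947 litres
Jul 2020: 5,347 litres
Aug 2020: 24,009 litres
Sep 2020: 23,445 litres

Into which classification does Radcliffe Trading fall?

Aggregate motor fuel distributed: 70,775 litres + 14,515 litres + 73,336 litres + 12,947 litres + 5,347 litres + 24,009 litres + 23,445 litres = 224,374 litres.
210,000 litres < 224,374 litres ≤ 230,000 litres, so Band 2 applies.

Band 2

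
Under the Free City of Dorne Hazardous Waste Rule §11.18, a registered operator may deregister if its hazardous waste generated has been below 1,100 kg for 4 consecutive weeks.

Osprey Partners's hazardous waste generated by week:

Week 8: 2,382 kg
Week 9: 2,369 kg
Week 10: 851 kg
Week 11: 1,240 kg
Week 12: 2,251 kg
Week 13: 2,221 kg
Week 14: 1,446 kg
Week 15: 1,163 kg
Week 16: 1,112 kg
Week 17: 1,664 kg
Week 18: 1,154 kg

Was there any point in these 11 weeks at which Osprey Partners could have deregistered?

No

Weeks below 1,100 kg: Week 10.
Longest run of consecutive weeks below the threshold: 1.
1 < 4, so Osprey Partners never became eligible.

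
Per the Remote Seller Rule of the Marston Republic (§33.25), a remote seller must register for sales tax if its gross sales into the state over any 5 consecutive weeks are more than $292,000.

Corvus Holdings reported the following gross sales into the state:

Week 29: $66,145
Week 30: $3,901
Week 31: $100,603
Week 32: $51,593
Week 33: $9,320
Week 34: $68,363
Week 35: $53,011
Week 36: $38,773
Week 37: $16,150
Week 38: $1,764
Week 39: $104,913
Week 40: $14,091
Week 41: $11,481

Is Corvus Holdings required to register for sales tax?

Week 29–Week 33: $66,145 + $3,901 + $100,603 + $51,593 + $9,320 = $231,562 (under)
Week 30–Week 34: $3,901 + $100,603 + $51,593 + $9,320 + $68,363 = $233,780 (under)
Week 31–Week 35: $100,603 + $51,593 + $9,320 + $68,363 + $53,011 = $282,890 (under)
Week 32–Week 36: $51,593 + $9,320 + $68,363 + $53,011 + $38,773 = $221,060 (under)
Week 33–Week 37: $9,320 + $68,363 + $53,011 + $38,773 + $16,150 = $185,617 (under)
Week 34–Week 38: $68,363 + $53,011 + $38,773 + $16,150 + $1,764 = $178,061 (under)
Week 35–Week 39: $53,011 + $38,773 + $16,150 + $1,764 + $104,913 = $214,611 (under)
Week 36–Week 40: $38,773 + $16,150 + $1,764 + $104,913 + $14,091 = $175,691 (under)
Week 37–Week 41: $16,150 + $1,764 + $104,913 + $14,091 + $11,481 = $148,399 (under)
No window exceeds $292,000.

No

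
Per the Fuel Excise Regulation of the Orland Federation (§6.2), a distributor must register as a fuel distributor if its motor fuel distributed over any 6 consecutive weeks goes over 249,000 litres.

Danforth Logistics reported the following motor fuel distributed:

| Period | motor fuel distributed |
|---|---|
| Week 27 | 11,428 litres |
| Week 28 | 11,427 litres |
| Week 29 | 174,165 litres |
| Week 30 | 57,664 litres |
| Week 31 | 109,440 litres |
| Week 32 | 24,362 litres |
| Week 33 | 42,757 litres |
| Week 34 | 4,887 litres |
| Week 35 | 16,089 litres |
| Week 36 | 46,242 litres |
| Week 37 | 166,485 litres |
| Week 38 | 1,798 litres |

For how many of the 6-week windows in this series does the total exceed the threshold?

Week 27–Week 32: 11,428 litres + 11,427 litres + 174,165 litres + 57,664 litres + 109,440 litres + 24,362 litres = 388,486 litres (over)
Week 28–Week 33: 11,427 litres + 174,165 litres + 57,664 litres + 109,440 litres + 24,362 litres + 42,757 litres = 419,815 litres (over)
Week 29–Week 34: 174,165 litres + 57,664 litres + 109,440 litres + 24,362 litres + 42,757 litres + 4,887 litres = 413,275 litres (over)
Week 30–Week 35: 57,664 litres + 109,440 litres + 24,362 litres + 42,757 litres + 4,887 litres + 16,089 litres = 255,199 litres (over)
Week 31–Week 36: 109,440 litres + 24,362 litres + 42,757 litres + 4,887 litres + 16,089 litres + 46,242 litres = 243,777 litres (under)
Week 32–Week 37: 24,362 litres + 42,757 litres + 4,887 litres + 16,089 litres + 46,242 litres + 166,485 litres = 300,822 litres (over)
Week 33–Week 38: 42,757 litres + 4,887 litres + 16,089 litres + 46,242 litres + 166,485 litres + 1,798 litres = 278,258 litres (over)
6 windows exceed the threshold.

6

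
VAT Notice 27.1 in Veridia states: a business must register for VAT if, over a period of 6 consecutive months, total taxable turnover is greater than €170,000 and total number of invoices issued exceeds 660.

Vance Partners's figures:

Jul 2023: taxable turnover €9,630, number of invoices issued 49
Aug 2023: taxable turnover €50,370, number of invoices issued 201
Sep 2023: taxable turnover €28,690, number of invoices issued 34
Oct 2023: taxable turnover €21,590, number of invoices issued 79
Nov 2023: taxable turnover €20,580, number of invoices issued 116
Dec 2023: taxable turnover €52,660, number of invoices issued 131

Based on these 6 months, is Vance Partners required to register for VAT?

Total taxable turnover: €9,630 + €50,370 + €28,690 + €21,590 + €20,580 + €52,660 = €183,520 (> €170,000).
Total number of invoices issued: 49 + 201 + 34 + 79 + 116 + 131 = 610 (≤ 660).
The test is 'and': the rule requires both, and at least one is not exceeded.

No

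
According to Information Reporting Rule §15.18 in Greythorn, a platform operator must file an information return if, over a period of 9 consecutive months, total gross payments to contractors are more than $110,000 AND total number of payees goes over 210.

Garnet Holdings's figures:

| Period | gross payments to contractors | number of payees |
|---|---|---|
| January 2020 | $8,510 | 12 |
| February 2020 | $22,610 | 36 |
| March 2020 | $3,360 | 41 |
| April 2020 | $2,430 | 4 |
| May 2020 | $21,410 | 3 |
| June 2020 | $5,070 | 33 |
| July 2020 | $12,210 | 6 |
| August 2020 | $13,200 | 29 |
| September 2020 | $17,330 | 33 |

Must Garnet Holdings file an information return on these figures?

Total gross payments to contractors: $8,510 + $22,610 + $3,360 + $2,430 + $21,410 + $5,070 + $12,210 + $13,200 + $17,330 = $106,130 (≤ $110,000).
Total number of payees: 12 + 36 + 41 + 4 + 3 + 33 + 6 + 29 + 33 = 197 (≤ 210).
The test is 'and': the rule requires both, and at least one is not exceeded.

No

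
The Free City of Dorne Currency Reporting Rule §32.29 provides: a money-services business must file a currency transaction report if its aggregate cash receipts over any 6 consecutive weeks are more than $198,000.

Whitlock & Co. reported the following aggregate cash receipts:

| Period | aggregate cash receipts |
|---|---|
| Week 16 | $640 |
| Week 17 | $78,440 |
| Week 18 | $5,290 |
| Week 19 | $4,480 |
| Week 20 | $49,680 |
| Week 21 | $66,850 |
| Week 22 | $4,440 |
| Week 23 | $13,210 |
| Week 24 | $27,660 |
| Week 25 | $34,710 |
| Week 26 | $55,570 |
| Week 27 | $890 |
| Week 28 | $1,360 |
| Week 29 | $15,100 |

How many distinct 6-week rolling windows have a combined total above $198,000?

3

Week 16–Week 21: $640 + $78,440 + $5,290 + $4,480 + $49,680 + $66,850 = $205,380 (over)
Week 17–Week 22: $78,440 + $5,290 + $4,480 + $49,680 + $66,850 + $4,440 = $209,180 (over)
Week 18–Week 23: $5,290 + $4,480 + $49,680 + $66,850 + $4,440 + $13,210 = $143,950 (under)
Week 19–Week 24: $4,480 + $49,680 + $66,850 + $4,440 + $13,210 + $27,660 = $166,320 (under)
Week 20–Week 25: $49,680 + $66,850 + $4,440 + $13,210 + $27,660 + $34,710 = $196,550 (under)
Week 21–Week 26: $66,850 + $4,440 + $13,210 + $27,660 + $34,710 + $55,570 = $202,440 (over)
Week 22–Week 27: $4,440 + $13,210 + $27,660 + $34,710 + $55,570 + $890 = $136,480 (under)
Week 23–Week 28: $13,210 + $27,660 + $34,710 + $55,570 + $890 + $1,360 = $133,400 (under)
Week 24–Week 29: $27,660 + $34,710 + $55,570 + $890 + $1,360 + $15,100 = $135,290 (under)
3 windows exceed the threshold.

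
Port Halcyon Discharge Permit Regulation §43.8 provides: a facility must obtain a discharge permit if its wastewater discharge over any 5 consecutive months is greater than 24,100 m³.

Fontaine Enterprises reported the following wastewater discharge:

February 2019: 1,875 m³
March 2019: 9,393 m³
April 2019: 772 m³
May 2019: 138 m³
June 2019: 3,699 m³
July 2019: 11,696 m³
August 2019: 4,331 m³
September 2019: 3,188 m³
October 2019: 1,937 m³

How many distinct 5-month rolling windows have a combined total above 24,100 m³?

February 2019–June 2019: 1,875 m³ + 9,393 m³ + 772 m³ + 138 m³ + 3,699 m³ = 15,877 m³ (under)
March 2019–July 2019: 9,393 m³ + 772 m³ + 138 m³ + 3,699 m³ + 11,696 m³ = 25,698 m³ (over)
April 2019–August 2019: 772 m³ + 138 m³ + 3,699 m³ + 11,696 m³ + 4,331 m³ = 20,636 m³ (under)
May 2019–September 2019: 138 m³ + 3,699 m³ + 11,696 m³ + 4,331 m³ + 3,188 m³ = 23,052 m³ (under)
June 2019–October 2019: 3,699 m³ + 11,696 m³ + 4,331 m³ + 3,188 m³ + 1,937 m³ = 24,851 m³ (over)
2 windows exceed the threshold.

2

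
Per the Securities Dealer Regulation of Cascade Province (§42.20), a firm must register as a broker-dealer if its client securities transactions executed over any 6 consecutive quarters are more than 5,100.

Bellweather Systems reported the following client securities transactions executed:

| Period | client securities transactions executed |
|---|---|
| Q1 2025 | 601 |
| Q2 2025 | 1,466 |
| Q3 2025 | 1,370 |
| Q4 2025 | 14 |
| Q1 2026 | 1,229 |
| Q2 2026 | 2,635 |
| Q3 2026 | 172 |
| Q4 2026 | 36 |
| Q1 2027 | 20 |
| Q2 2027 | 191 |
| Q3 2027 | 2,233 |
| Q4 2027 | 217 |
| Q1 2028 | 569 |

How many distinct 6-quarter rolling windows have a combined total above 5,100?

Q1 2025–Q2 2026: 601 + 1,466 + 1,370 + 14 + 1,229 + 2,635 = 7,315 (over)
Q2 2025–Q3 2026: 1,466 + 1,370 + 14 + 1,229 + 2,635 + 172 = 6,886 (over)
Q3 2025–Q4 2026: 1,370 + 14 + 1,229 + 2,635 + 172 + 36 = 5,456 (over)
Q4 2025–Q1 2027: 14 + 1,229 + 2,635 + 172 + 36 + 20 = 4,106 (under)
Q1 2026–Q2 2027: 1,229 + 2,635 + 172 + 36 + 20 + 191 = 4,283 (under)
Q2 2026–Q3 2027: 2,635 + 172 + 36 + 20 + 191 + 2,233 = 5,287 (over)
Q3 2026–Q4 2027: 172 + 36 + 20 + 191 + 2,233 + 217 = 2,869 (under)
Q4 2026–Q1 2028: 36 + 20 + 191 + 2,233 + 217 + 569 = 3,266 (under)
4 windows exceed the threshold.

4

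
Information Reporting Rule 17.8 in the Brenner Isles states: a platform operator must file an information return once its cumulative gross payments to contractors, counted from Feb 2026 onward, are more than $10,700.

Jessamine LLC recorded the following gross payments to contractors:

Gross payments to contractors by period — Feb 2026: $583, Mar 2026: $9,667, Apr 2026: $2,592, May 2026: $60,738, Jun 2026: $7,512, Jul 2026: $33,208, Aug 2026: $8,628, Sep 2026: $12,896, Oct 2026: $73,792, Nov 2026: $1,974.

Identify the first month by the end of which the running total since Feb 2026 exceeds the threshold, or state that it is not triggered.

Apr 2026

Through Feb 2026: $583
Through Mar 2026: $10,250
Through Apr 2026: $12,842 ← exceeds threshold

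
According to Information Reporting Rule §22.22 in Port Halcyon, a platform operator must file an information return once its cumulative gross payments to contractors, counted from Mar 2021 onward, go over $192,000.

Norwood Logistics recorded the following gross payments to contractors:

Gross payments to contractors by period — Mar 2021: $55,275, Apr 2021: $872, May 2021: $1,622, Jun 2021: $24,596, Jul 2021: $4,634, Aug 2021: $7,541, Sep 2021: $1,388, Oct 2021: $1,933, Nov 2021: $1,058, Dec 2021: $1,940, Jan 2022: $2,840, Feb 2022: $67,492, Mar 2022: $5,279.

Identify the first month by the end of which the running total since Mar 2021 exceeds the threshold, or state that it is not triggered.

Through Mar 2021: $55,275
Through Apr 2021: $56,147
Through May 2021: $57,769
Through Jun 2021: $82,365
Through Jul 2021: $86,999
Through Aug 2021: $94,540
Through Sep 2021: $95,928
Through Oct 2021: $97,861
Through Nov 2021: $98,919
Through Dec 2021: $100,859
Through Jan 2022: $103,699
Through Feb 2022: $171,191
Through Mar 2022: $176,470
Final cumulative total $176,470 ≤ $192,000; the threshold is never exceeded.

Not triggered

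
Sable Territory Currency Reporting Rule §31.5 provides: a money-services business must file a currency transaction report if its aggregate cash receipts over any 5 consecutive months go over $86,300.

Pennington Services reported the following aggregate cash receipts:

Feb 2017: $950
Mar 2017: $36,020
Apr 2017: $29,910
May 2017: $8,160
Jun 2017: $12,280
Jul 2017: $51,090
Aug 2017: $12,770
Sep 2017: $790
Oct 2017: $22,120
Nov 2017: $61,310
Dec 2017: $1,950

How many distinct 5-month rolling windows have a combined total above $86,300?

6

Feb 2017–Jun 2017: $950 + $36,020 + $29,910 + $8,160 + $12,280 = $87,320 (over)
Mar 2017–Jul 2017: $36,020 + $29,910 + $8,160 + $12,280 + $51,090 = $137,460 (over)
Apr 2017–Aug 2017: $29,910 + $8,160 + $12,280 + $51,090 + $12,770 = $114,210 (over)
May 2017–Sep 2017: $8,160 + $12,280 + $51,090 + $12,770 + $790 = $85,090 (under)
Jun 2017–Oct 2017: $12,280 + $51,090 + $12,770 + $790 + $22,120 = $99,050 (over)
Jul 2017–Nov 2017: $51,090 + $12,770 + $790 + $22,120 + $61,310 = $148,080 (over)
Aug 2017–Dec 2017: $12,770 + $790 + $22,120 + $61,310 + $1,950 = $98,940 (over)
6 windows exceed the threshold.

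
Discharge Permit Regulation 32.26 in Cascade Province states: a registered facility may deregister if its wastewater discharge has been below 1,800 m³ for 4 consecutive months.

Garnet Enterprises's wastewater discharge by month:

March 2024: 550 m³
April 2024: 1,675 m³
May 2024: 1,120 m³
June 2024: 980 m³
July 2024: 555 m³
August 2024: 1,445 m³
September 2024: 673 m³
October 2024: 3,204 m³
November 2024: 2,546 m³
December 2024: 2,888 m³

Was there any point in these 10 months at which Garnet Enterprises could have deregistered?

Yes

Months below 1,800 m³: March 2024, April 2024, May 2024, June 2024, July 2024, August 2024, September 2024.
Longest run of consecutive months below the threshold: 7.
7 ≥ 4, so Garnet Enterprises became eligible.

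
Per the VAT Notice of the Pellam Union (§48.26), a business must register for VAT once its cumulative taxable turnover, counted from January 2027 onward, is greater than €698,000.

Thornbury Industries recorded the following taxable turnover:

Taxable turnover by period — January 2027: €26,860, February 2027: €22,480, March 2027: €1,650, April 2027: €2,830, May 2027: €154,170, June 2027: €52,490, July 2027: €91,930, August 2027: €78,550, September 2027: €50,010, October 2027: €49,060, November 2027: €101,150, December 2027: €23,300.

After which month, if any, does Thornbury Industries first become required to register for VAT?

Not triggered

Through January 2027: €26,860
Through February 2027: €49,340
Through March 2027: €50,990
Through April 2027: €53,820
Through May 2027: €207,990
Through June 2027: €260,480
Through July 2027: €352,410
Through August 2027: €430,960
Through September 2027: €480,970
Through October 2027: €530,030
Through November 2027: €631,180
Through December 2027: €654,480
Final cumulative total €654,480 ≤ €698,000; the threshold is never exceeded.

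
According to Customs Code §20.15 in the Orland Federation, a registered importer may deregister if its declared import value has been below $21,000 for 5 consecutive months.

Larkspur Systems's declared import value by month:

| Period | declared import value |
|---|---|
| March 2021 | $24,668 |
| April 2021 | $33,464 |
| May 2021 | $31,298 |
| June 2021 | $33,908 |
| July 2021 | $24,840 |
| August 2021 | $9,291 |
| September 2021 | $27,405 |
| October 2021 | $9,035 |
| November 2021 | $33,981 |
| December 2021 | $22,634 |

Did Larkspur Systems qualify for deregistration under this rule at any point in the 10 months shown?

No

Months below $21,000: August 2021, October 2021.
Longest run of consecutive months below the threshold: 1.
1 < 5, so Larkspur Systems never became eligible.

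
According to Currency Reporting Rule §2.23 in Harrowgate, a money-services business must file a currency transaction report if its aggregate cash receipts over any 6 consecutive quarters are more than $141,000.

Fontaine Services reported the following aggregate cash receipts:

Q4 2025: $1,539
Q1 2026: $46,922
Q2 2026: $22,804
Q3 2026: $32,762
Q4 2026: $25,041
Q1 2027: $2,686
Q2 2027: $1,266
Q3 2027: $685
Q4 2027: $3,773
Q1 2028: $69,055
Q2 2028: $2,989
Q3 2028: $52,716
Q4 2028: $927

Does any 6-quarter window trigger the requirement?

Q4 2025–Q1 2027: $1,539 + $46,922 + $22,804 + $32,762 + $25,041 + $2,686 = $131,754 (under)
Q1 2026–Q2 2027: $46,922 + $22,804 + $32,762 + $25,041 + $2,686 + $1,266 = $131,481 (under)
Q2 2026–Q3 2027: $22,804 + $32,762 + $25,041 + $2,686 + $1,266 + $685 = $85,244 (under)
Q3 2026–Q4 2027: $32,762 + $25,041 + $2,686 + $1,266 + $685 + $3,773 = $66,213 (under)
Q4 2026–Q1 2028: $25,041 + $2,686 + $1,266 + $685 + $3,773 + $69,055 = $102,506 (under)
Q1 2027–Q2 2028: $2,686 + $1,266 + $685 + $3,773 + $69,055 + $2,989 = $80,454 (under)
Q2 2027–Q3 2028: $1,266 + $685 + $3,773 + $69,055 + $2,989 + $52,716 = $130,484 (under)
Q3 2027–Q4 2028: $685 + $3,773 + $69,055 + $2,989 + $52,716 + $927 = $130,145 (under)
No window exceeds $141,000.

No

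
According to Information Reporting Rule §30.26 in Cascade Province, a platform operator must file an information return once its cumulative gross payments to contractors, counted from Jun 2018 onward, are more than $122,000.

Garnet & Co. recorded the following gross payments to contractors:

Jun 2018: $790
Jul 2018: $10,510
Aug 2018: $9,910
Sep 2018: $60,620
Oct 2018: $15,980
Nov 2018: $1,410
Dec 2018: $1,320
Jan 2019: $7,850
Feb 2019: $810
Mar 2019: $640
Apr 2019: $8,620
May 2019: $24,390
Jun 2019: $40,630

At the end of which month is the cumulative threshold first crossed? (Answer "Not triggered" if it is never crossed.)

May 2019

Through Jun 2018: $790
Through Jul 2018: $11,300
Through Aug 2018: $21,210
Through Sep 2018: $81,830
Through Oct 2018: $97,810
Through Nov 2018: $99,220
Through Dec 2018: $100,540
Through Jan 2019: $108,390
Through Feb 2019: $109,200
Through Mar 2019: $109,840
Through Apr 2019: $118,460
Through May 2019: $142,850 ← exceeds threshold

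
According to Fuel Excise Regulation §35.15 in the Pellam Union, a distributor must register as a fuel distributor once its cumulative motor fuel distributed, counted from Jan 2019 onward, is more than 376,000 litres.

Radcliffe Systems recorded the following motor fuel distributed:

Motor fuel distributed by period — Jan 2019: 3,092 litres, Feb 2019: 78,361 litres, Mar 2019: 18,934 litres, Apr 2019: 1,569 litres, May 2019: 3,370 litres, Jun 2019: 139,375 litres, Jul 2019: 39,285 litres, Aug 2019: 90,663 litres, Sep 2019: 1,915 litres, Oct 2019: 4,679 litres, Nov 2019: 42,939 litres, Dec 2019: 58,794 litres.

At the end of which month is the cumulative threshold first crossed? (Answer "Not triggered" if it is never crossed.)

Through Jan 2019: 3,092 litres
Through Feb 2019: 81,453 litres
Through Mar 2019: 100,387 litres
Through Apr 2019: 101,956 litres
Through May 2019: 105,326 litres
Through Jun 2019: 244,701 litres
Through Jul 2019: 283,986 litres
Through Aug 2019: 374,649 litres
Through Sep 2019: 376,564 litres ← exceeds threshold

Sep 2019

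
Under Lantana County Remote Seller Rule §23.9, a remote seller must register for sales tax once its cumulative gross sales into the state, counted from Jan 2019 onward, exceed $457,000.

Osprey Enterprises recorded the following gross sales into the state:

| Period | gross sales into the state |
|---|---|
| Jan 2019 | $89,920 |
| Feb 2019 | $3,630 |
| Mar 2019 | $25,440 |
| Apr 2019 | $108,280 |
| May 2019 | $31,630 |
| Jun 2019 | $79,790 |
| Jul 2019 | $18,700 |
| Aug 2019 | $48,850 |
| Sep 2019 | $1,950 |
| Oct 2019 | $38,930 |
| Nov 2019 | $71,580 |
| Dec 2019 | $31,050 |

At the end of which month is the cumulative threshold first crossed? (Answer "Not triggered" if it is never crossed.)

Nov 2019

Through Jan 2019: $89,920
Through Feb 2019: $93,550
Through Mar 2019: $118,990
Through Apr 2019: $227,270
Through May 2019: $258,900
Through Jun 2019: $338,690
Through Jul 2019: $357,390
Through Aug 2019: $406,240
Through Sep 2019: $408,190
Through Oct 2019: $447,120
Through Nov 2019: $518,700 ← exceeds threshold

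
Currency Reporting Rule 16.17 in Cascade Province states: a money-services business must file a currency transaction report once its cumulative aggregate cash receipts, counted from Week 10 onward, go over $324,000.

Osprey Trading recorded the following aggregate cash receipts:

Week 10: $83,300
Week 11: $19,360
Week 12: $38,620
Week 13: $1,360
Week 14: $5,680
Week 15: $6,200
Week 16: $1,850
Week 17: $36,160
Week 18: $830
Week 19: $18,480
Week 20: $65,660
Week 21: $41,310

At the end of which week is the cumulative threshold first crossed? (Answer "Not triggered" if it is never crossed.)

Not triggered

Through Week 10: $83,300
Through Week 11: $102,660
Through Week 12: $141,280
Through Week 13: $142,640
Through Week 14: $148,320
Through Week 15: $154,520
Through Week 16: $156,370
Through Week 17: $192,530
Through Week 18: $193,360
Through Week 19: $211,840
Through Week 20: $277,500
Through Week 21: $318,810
Final cumulative total $318,810 ≤ $324,000; the threshold is never exceeded.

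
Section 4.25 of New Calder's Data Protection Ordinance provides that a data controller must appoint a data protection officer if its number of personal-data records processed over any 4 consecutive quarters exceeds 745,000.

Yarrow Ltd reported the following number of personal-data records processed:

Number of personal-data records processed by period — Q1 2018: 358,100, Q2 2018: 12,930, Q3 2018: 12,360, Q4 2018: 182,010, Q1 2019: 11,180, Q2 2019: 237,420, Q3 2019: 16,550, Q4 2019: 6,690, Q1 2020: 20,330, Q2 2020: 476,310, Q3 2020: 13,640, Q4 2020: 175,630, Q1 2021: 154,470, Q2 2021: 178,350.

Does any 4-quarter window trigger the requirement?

Q1 2018–Q4 2018: 358,100 + 12,930 + 12,360 + 182,010 = 565,400 (under)
Q2 2018–Q1 2019: 12,930 + 12,360 + 182,010 + 11,180 = 218,480 (under)
Q3 2018–Q2 2019: 12,360 + 182,010 + 11,180 + 237,420 = 442,970 (under)
Q4 2018–Q3 2019: 182,010 + 11,180 + 237,420 + 16,550 = 447,160 (under)
Q1 2019–Q4 2019: 11,180 + 237,420 + 16,550 + 6,690 = 271,840 (under)
Q2 2019–Q1 2020: 237,420 + 16,550 + 6,690 + 20,330 = 280,990 (under)
Q3 2019–Q2 2020: 16,550 + 6,690 + 20,330 + 476,310 = 519,880 (under)
Q4 2019–Q3 2020: 6,690 + 20,330 + 476,310 + 13,640 = 516,970 (under)
Q1 2020–Q4 2020: 20,330 + 476,310 + 13,640 + 175,630 = 685,910 (under)
Q2 2020–Q1 2021: 476,310 + 13,640 + 175,630 + 154,470 = 820,050 (over)
Q3 2020–Q2 2021: 13,640 + 175,630 + 154,470 + 178,350 = 522,090 (under)
At least one window exceeds 745,000.

Yes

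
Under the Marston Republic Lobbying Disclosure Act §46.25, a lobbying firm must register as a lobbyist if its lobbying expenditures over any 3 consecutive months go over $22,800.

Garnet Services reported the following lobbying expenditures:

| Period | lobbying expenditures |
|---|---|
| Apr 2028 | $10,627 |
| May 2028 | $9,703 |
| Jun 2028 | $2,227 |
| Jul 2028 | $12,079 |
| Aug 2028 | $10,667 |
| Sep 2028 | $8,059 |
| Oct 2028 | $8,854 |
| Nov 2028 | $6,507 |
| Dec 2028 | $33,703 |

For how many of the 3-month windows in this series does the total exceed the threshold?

6

Apr 2028–Jun 2028: $10,627 + $9,703 + $2,227 = $22,557 (under)
May 2028–Jul 2028: $9,703 + $2,227 + $12,079 = $24,009 (over)
Jun 2028–Aug 2028: $2,227 + $12,079 + $10,667 = $24,973 (over)
Jul 2028–Sep 2028: $12,079 + $10,667 + $8,059 = $30,805 (over)
Aug 2028–Oct 2028: $10,667 + $8,059 + $8,854 = $27,580 (over)
Sep 2028–Nov 2028: $8,059 + $8,854 + $6,507 = $23,420 (over)
Oct 2028–Dec 2028: $8,854 + $6,507 + $33,703 = $49,064 (over)
6 windows exceed the threshold.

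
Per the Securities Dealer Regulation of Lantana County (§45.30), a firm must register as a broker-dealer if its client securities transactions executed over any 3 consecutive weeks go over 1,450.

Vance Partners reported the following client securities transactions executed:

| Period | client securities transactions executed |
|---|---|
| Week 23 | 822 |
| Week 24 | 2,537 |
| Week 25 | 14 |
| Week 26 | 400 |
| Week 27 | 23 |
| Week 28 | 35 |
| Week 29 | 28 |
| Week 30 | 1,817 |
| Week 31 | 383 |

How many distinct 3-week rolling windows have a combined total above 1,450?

4

Week 23–Week 25: 822 + 2,537 + 14 = 3,373 (over)
Week 24–Week 26: 2,537 + 14 + 400 = 2,951 (over)
Week 25–Week 27: 14 + 400 + 23 = 437 (under)
Week 26–Week 28: 400 + 23 + 35 = 458 (under)
Week 27–Week 29: 23 + 35 + 28 = 86 (under)
Week 28–Week 30: 35 + 28 + 1,817 = 1,880 (over)
Week 29–Week 31: 28 + 1,817 + 383 = 2,228 (over)
4 windows exceed the threshold.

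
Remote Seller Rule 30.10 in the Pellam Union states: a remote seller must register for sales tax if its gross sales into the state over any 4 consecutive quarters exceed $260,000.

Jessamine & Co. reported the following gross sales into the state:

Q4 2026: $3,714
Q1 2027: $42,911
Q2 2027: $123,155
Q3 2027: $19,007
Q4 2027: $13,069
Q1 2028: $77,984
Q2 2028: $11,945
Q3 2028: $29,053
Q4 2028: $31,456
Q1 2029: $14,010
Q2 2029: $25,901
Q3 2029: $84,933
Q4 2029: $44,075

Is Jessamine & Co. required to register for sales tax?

Q4 2026–Q3 2027: $3,714 + $42,911 + $123,155 + $19,007 = $188,787 (under)
Q1 2027–Q4 2027: $42,911 + $123,155 + $19,007 + $13,069 = $198,142 (under)
Q2 2027–Q1 2028: $123,155 + $19,007 + $13,069 + $77,984 = $233,215 (under)
Q3 2027–Q2 2028: $19,007 + $13,069 + $77,984 + $11,945 = $122,005 (under)
Q4 2027–Q3 2028: $13,069 + $77,984 + $11,945 + $29,053 = $132,051 (under)
Q1 2028–Q4 2028: $77,984 + $11,945 + $29,053 + $31,456 = $150,438 (under)
Q2 2028–Q1 2029: $11,945 + $29,053 + $31,456 + $14,010 = $86,464 (under)
Q3 2028–Q2 2029: $29,053 + $31,456 + $14,010 + $25,901 = $100,420 (under)
Q4 2028–Q3 2029: $31,456 + $14,010 + $25,901 + $84,933 = $156,300 (under)
Q1 2029–Q4 2029: $14,010 + $25,901 + $84,933 + $44,075 = $168,919 (under)
No window exceeds $260,000.

No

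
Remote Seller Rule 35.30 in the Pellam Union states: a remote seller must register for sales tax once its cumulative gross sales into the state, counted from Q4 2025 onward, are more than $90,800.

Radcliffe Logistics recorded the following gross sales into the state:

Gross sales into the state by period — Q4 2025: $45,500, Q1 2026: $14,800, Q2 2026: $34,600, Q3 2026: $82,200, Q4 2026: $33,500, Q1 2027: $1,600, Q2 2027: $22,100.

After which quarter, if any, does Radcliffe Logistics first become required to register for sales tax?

Through Q4 2025: $45,500
Through Q1 2026: $60,300
Through Q2 2026: $94,900 ← exceeds threshold

Q2 2026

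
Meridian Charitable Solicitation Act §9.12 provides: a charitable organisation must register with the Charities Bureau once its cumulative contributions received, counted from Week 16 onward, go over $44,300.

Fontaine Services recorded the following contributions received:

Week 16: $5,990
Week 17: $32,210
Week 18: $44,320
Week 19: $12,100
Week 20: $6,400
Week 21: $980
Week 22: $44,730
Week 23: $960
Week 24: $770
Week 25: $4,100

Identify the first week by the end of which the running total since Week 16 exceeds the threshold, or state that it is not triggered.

Week 18

Through Week 16: $5,990
Through Week 17: $38,200
Through Week 18: $82,520 ← exceeds threshold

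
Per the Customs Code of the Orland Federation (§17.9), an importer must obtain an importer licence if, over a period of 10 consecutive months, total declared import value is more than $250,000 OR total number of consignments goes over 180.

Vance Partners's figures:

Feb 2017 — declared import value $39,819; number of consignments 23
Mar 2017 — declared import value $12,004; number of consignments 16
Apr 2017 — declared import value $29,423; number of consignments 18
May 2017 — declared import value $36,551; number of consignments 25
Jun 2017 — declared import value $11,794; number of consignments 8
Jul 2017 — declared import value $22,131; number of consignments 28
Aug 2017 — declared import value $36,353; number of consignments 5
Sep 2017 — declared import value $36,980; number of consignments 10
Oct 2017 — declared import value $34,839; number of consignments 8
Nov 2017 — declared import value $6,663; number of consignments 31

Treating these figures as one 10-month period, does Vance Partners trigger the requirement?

Yes

Total declared import value: $39,819 + $12,004 + $29,423 + $36,551 + $11,794 + $22,131 + $36,353 + $36,980 + $34,839 + $6,663 = $266,557 (> $250,000).
Total number of consignments: 23 + 16 + 18 + 25 + 8 + 28 + 5 + 10 + 8 + 31 = 172 (≤ 180).
The test is 'or': at least one threshold is exceeded.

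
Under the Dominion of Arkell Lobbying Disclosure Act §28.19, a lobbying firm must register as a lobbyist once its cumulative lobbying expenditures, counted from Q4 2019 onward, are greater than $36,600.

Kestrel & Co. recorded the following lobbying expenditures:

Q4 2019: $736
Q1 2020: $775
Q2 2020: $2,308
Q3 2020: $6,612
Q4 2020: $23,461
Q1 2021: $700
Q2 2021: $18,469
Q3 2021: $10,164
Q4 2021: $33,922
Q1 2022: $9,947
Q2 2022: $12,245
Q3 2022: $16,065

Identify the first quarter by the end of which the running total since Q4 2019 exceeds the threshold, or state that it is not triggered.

Through Q4 2019: $736
Through Q1 2020: $1,511
Through Q2 2020: $3,819
Through Q3 2020: $10,431
Through Q4 2020: $33,892
Through Q1 2021: $34,592
Through Q2 2021: $53,061 ← exceeds threshold

Q2 2021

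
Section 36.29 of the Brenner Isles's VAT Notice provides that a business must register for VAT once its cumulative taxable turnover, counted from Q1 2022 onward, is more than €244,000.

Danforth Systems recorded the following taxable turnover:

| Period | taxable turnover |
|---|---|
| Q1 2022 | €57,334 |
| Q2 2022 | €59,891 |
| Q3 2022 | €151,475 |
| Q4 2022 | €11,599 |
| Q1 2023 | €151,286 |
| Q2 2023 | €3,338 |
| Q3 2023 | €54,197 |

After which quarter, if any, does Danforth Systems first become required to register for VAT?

Through Q1 2022: €57,334
Through Q2 2022: €117,225
Through Q3 2022: €268,700 ← exceeds threshold

Q3 2022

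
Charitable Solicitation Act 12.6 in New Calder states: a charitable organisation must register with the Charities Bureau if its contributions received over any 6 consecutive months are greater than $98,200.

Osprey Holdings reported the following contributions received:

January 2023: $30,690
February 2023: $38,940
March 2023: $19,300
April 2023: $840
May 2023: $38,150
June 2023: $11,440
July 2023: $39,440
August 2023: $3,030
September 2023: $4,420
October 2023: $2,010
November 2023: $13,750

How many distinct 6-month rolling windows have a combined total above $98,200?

4

January 2023–June 2023: $30,690 + $38,940 + $19,300 + $840 + $38,150 + $11,440 = $139,360 (over)
February 2023–July 2023: $38,940 + $19,300 + $840 + $38,150 + $11,440 + $39,440 = $148,110 (over)
March 2023–August 2023: $19,300 + $840 + $38,150 + $11,440 + $39,440 + $3,030 = $112,200 (over)
April 2023–September 2023: $840 + $38,150 + $11,440 + $39,440 + $3,030 + $4,420 = $97,320 (under)
May 2023–October 2023: $38,150 + $11,440 + $39,440 + $3,030 + $4,420 + $2,010 = $98,490 (over)
June 2023–November 2023: $11,440 + $39,440 + $3,030 + $4,420 + $2,010 + $13,750 = $74,090 (under)
4 windows exceed the threshold.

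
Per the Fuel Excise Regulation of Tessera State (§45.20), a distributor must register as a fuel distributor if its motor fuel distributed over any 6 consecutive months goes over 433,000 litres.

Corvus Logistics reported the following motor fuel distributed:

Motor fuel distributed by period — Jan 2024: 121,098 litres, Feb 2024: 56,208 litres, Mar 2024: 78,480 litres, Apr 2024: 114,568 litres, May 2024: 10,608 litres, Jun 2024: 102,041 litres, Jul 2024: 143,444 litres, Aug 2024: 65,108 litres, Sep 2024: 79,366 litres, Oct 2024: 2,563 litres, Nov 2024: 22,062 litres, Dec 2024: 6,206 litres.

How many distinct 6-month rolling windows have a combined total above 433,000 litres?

4

Jan 2024–Jun 2024: 121,098 litres + 56,208 litres + 78,480 litres + 114,568 litres + 10,608 litres + 102,041 litres = 483,003 litres (over)
Feb 2024–Jul 2024: 56,208 litres + 78,480 litres + 114,568 litres + 10,608 litres + 102,041 litres + 143,444 litres = 505,349 litres (over)
Mar 2024–Aug 2024: 78,480 litres + 114,568 litres + 10,608 litres + 102,041 litres + 143,444 litres + 65,108 litres = 514,249 litres (over)
Apr 2024–Sep 2024: 114,568 litres + 10,608 litres + 102,041 litres + 143,444 litres + 65,108 litres + 79,366 litres = 515,135 litres (over)
May 2024–Oct 2024: 10,608 litres + 102,041 litres + 143,444 litres + 65,108 litres + 79,366 litres + 2,563 litres = 403,130 litres (under)
Jun 2024–Nov 2024: 102,041 litres + 143,444 litres + 65,108 litres + 79,366 litres + 2,563 litres + 22,062 litres = 414,584 litres (under)
Jul 2024–Dec 2024: 143,444 litres + 65,108 litres + 79,366 litres + 2,563 litres + 22,062 litres + 6,206 litres = 318,749 litres (under)
4 windows exceed the threshold.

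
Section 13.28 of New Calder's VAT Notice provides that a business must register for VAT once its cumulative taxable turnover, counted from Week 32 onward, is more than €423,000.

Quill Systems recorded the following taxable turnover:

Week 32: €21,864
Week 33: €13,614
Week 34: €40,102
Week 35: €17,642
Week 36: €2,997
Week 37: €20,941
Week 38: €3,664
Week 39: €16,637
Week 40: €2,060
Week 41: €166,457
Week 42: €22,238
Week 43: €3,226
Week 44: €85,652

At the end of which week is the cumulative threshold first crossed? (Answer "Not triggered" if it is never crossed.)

Through Week 32: €21,864
Through Week 33: €35,478
Through Week 34: €75,580
Through Week 35: €93,222
Through Week 36: €96,219
Through Week 37: €117,160
Through Week 38: €120,824
Through Week 39: €137,461
Through Week 40: €139,521
Through Week 41: €305,978
Through Week 42: €328,216
Through Week 43: €331,442
Through Week 44: €417,094
Final cumulative total €417,094 ≤ €423,000; the threshold is never exceeded.

Not triggered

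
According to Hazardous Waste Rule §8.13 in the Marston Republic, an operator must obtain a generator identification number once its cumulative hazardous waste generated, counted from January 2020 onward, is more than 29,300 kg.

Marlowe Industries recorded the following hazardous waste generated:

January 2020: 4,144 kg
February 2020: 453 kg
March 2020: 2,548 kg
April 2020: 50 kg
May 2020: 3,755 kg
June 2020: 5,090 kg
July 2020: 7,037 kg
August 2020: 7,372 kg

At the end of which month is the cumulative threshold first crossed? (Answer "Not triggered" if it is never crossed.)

August 2020

Through January 2020: 4,144 kg
Through February 2020: 4,597 kg
Through March 2020: 7,145 kg
Through April 2020: 7,195 kg
Through May 2020: 10,950 kg
Through June 2020: 16,040 kg
Through July 2020: 23,077 kg
Through August 2020: 30,449 kg ← exceeds threshold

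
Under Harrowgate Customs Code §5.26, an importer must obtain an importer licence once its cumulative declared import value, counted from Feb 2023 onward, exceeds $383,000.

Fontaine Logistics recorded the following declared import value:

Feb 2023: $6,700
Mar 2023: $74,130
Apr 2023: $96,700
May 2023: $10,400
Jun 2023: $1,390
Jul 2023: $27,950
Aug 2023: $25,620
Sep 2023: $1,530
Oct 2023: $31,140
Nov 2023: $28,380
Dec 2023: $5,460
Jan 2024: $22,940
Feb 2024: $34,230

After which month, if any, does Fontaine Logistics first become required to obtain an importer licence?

Not triggered

Through Feb 2023: $6,700
Through Mar 2023: $80,830
Through Apr 2023: $177,530
Through May 2023: $187,930
Through Jun 2023: $189,320
Through Jul 2023: $217,270
Through Aug 2023: $242,890
Through Sep 2023: $244,420
Through Oct 2023: $275,560
Through Nov 2023: $303,940
Through Dec 2023: $309,400
Through Jan 2024: $332,340
Through Feb 2024: $366,570
Final cumulative total $366,570 ≤ $383,000; the threshold is never exceeded.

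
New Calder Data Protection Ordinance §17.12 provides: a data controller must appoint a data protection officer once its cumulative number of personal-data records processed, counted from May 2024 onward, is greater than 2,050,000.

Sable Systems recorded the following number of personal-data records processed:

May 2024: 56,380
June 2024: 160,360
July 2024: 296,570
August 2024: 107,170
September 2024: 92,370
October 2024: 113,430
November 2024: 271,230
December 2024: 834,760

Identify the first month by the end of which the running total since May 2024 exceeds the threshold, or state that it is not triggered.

Not triggered

Through May 2024: 56,380
Through June 2024: 216,740
Through July 2024: 513,310
Through August 2024: 620,480
Through September 2024: 712,850
Through October 2024: 826,280
Through November 2024: 1,097,510
Through December 2024: 1,932,270
Final cumulative total 1,932,270 ≤ 2,050,000; the threshold is never exceeded.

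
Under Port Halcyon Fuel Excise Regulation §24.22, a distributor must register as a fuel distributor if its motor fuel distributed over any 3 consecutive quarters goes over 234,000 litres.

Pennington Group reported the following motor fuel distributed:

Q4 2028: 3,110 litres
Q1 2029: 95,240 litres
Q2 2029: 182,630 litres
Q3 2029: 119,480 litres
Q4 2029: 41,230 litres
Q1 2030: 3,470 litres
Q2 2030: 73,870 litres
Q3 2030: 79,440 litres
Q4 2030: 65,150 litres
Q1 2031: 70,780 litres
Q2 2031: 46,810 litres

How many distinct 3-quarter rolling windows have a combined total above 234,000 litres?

3

Q4 2028–Q2 2029: 3,110 litres + 95,240 litres + 182,630 litres = 280,980 litres (over)
Q1 2029–Q3 2029: 95,240 litres + 182,630 litres + 119,480 litres = 397,350 litres (over)
Q2 2029–Q4 2029: 182,630 litres + 119,480 litres + 41,230 litres = 343,340 litres (over)
Q3 2029–Q1 2030: 119,480 litres + 41,230 litres + 3,470 litres = 164,180 litres (under)
Q4 2029–Q2 2030: 41,230 litres + 3,470 litres + 73,870 litres = 118,570 litres (under)
Q1 2030–Q3 2030: 3,470 litres + 73,870 litres + 79,440 litres = 156,780 litres (under)
Q2 2030–Q4 2030: 73,870 litres + 79,440 litres + 65,150 litres = 218,460 litres (under)
Q3 2030–Q1 2031: 79,440 litres + 65,150 litres + 70,780 litres = 215,370 litres (under)
Q4 2030–Q2 2031: 65,150 litres + 70,780 litres + 46,810 litres = 182,740 litres (under)
3 windows exceed the threshold.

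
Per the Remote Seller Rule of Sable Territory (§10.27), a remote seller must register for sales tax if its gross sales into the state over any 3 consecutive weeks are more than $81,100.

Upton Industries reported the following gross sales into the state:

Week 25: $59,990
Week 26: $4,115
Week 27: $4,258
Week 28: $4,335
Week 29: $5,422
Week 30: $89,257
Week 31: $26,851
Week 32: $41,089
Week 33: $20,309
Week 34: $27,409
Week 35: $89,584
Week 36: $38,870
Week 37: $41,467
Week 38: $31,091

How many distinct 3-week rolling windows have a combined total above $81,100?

9

Week 25–Week 27: $59,990 + $4,115 + $4,258 = $68,363 (under)
Week 26–Week 28: $4,115 + $4,258 + $4,335 = $12,708 (under)
Week 27–Week 29: $4,258 + $4,335 + $5,422 = $14,015 (under)
Week 28–Week 30: $4,335 + $5,422 + $89,257 = $99,014 (over)
Week 29–Week 31: $5,422 + $89,257 + $26,851 = $121,530 (over)
Week 30–Week 32: $89,257 + $26,851 + $41,089 = $157,197 (over)
Week 31–Week 33: $26,851 + $41,089 + $20,309 = $88,249 (over)
Week 32–Week 34: $41,089 + $20,309 + $27,409 = $88,807 (over)
Week 33–Week 35: $20,309 + $27,409 + $89,584 = $137,302 (over)
Week 34–Week 36: $27,409 + $89,584 + $38,870 = $155,863 (over)
Week 35–Week 37: $89,584 + $38,870 + $41,467 = $169,921 (over)
Week 36–Week 38: $38,870 + $41,467 + $31,091 = $111,428 (over)
9 windows exceed the threshold.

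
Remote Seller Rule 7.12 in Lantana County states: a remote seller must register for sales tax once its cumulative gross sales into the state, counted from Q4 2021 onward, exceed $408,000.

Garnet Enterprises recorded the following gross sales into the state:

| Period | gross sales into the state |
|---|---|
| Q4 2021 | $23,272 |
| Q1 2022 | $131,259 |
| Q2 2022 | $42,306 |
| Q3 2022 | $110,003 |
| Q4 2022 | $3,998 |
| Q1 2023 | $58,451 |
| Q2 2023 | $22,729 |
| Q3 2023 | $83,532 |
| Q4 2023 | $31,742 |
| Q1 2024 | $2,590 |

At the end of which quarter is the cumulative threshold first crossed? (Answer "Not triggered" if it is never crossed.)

Through Q4 2021: $23,272
Through Q1 2022: $154,531
Through Q2 2022: $196,837
Through Q3 2022: $306,840
Through Q4 2022: $310,838
Through Q1 2023: $369,289
Through Q2 2023: $392,018
Through Q3 2023: $475,550 ← exceeds threshold

Q3 2023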